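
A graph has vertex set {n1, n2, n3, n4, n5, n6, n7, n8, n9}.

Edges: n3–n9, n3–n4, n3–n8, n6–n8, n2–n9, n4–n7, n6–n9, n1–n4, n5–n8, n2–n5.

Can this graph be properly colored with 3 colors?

The chromatic number is 3. The cycle n5-n8-n3-n9-n2-n5 has odd length 5, so it cannot be 2-colored; at least 3 colors are needed.
3 colors suffice: n1=red, n2=red, n3=red, n4=blue, n5=green, n6=red, n7=red, n8=blue, n9=blue.
That is already a proper 3-coloring.

Yes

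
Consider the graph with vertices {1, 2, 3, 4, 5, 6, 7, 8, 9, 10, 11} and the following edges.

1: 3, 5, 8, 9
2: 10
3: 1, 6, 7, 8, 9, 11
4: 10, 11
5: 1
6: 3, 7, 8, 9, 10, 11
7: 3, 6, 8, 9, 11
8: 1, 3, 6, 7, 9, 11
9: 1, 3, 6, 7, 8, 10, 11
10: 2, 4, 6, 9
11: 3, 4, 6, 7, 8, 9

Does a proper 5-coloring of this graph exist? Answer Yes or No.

3, 6, 7, 8, 9, 11 are pairwise adjacent (a clique of size 6), so at least 6 colors are needed.
So 5 colors are not enough.

No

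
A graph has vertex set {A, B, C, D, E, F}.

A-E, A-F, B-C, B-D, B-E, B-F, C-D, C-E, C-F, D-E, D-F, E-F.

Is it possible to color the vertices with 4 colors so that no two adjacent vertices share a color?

B, C, D, E, F form a clique, so at least 5 colors are needed.
So 4 colors are not enough.

No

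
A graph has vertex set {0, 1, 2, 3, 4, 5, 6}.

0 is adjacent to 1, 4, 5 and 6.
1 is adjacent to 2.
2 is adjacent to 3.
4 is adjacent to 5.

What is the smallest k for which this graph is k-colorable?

3

0, 4, 5 are pairwise adjacent, so at least 3 colors are needed.
A valid assignment using 3 colors: 0=a, 1=b, 2=a, 3=b, 4=b, 5=c, 6=b. Every edge joins two different colors.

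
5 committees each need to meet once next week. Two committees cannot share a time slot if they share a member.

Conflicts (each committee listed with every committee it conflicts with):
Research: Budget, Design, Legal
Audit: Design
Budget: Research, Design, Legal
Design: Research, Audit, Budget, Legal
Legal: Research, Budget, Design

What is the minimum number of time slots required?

Research, Budget, Design, Legal all conflict with each other, so at least 4 time slots are needed.
4 time slots suffice: time slot 1 → {Design}; time slot 2 → {Research, Audit}; time slot 3 → {Budget}; time slot 4 → {Legal}. No two conflicting committees share a time slot.

4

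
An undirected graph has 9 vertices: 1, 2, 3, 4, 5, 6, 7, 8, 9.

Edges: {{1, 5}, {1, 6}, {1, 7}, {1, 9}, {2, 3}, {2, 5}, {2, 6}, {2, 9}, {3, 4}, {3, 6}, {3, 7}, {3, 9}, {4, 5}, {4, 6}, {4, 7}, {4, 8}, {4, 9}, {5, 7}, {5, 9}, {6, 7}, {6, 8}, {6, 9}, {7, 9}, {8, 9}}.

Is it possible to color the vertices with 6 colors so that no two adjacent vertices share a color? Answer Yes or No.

The chromatic number is 5. 3, 4, 6, 7, 9 are mutually adjacent (a clique of size 5), so at least 5 colors are needed.
5 colors suffice: color red → {9}; color blue → {5, 6}; color green → {2, 7, 8}; color yellow → {1, 4}; color purple → {3}.
Since 6 ≥ 5, a proper 6-coloring certainly exists.

Yes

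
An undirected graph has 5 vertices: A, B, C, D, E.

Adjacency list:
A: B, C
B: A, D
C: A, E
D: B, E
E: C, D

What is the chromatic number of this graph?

The cycle A-C-E-D-B-A has odd length 5, so it cannot be 2-colored; at least 3 colors are needed.
A valid assignment using 3 colors: A=1, B=2, C=2, D=3, E=1. No two adjacent vertices share a color.

3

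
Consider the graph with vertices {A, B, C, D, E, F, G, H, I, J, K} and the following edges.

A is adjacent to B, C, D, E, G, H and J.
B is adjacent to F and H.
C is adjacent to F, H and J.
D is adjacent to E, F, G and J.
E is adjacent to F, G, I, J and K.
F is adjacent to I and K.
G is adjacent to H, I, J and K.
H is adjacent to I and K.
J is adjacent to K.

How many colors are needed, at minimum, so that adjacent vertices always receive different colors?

A, D, E, G, J are mutually adjacent (a clique of size 5), so at least 5 colors are needed.
5 colors suffice: color 1 → {E, H}; color 2 → {A, F}; color 3 → {B, C, G}; color 4 → {I, J}; color 5 → {D, K}. No two adjacent vertices share a color.

5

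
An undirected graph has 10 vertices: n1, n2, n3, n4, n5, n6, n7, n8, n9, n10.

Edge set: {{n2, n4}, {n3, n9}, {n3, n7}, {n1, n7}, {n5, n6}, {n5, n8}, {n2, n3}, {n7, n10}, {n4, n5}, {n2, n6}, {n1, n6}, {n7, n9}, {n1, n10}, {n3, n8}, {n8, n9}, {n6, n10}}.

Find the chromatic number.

n1, n6, n10 form a triangle, so at least 3 colors are needed.
3 colors suffice: color 1 → {n4, n6, n7, n8}; color 2 → {n1, n3, n5}; color 3 → {n2, n9, n10}. Every edge joins two different colors.

3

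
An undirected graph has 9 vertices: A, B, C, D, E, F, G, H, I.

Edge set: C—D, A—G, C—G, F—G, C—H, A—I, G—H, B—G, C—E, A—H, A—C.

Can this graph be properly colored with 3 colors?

No

A, C, G, H form a clique, so at least 4 colors are needed.
So 3 colors are not enough.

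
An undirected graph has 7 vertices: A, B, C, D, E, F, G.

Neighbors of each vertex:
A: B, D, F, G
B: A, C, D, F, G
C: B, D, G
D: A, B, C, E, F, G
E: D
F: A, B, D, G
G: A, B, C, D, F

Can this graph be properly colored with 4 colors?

No

A, B, D, F, G are mutually adjacent (a clique of size 5), so at least 5 colors are needed.
So 4 colors are not enough.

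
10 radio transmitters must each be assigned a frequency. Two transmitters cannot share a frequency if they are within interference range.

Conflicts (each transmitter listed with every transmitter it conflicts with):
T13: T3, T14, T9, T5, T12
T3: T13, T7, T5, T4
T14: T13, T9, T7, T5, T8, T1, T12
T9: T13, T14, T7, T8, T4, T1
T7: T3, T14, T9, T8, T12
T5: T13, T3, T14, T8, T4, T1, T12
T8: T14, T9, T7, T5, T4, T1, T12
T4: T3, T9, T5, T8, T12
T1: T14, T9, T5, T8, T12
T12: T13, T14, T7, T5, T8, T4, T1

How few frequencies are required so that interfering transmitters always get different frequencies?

T14, T5, T8, T1, T12 pairwise conflict, so at least 5 frequencies are needed.
5 frequencies suffice: T13=3, T3=1, T14=2, T9=1, T7=4, T5=4, T8=3, T4=2, T1=5, T12=1. No two conflicting transmitters share a frequency.

5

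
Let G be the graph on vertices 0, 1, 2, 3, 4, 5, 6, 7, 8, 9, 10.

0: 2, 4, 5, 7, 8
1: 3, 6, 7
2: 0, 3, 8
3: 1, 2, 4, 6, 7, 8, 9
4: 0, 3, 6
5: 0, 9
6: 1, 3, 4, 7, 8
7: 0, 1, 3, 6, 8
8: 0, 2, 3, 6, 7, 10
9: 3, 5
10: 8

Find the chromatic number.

4

1, 3, 6, 7 are mutually adjacent (a clique of size 4), so at least 4 colors are needed.
4 colors suffice: color a → {0, 3, 10}; color b → {1, 4, 5, 8}; color c → {2, 7, 9}; color d → {6}. No two adjacent vertices share a color.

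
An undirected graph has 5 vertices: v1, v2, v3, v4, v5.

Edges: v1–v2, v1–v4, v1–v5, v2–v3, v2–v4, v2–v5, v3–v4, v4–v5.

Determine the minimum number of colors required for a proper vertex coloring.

4

v1, v2, v4, v5 are mutually adjacent (a clique of size 4), so at least 4 colors are needed.
One proper 4-coloring: v1=4, v2=2, v3=3, v4=1, v5=3. Each edge has distinct colors on its endpoints.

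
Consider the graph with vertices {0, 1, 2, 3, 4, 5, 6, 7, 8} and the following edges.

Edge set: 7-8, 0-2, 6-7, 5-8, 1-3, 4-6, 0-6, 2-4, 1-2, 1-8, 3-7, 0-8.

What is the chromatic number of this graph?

5 and 8 are adjacent, so at least 2 colors are needed.
2 colors suffice: color a → {2, 3, 6, 8}; color b → {0, 1, 4, 5, 7}. No two adjacent vertices share a color.

2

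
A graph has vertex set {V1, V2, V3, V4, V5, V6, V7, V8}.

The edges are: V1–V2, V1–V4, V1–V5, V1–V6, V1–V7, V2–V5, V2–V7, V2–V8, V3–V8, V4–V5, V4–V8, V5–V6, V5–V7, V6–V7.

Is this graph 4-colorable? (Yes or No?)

Yes

The chromatic number is 4. V1, V2, V5, V7 form a clique, so at least 4 colors are needed.
A valid assignment using 4 colors: V1=R, V2=Y, V3=B, V4=G, V5=B, V6=Y, V7=G, V8=R.
That is already a proper 4-coloring.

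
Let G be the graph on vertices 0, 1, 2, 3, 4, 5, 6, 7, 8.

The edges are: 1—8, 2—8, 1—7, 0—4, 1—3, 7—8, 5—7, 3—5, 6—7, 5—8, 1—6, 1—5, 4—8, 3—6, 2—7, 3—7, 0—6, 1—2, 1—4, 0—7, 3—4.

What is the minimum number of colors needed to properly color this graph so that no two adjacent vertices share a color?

4

1, 3, 5, 7 are pairwise adjacent (a clique of size 4), so at least 4 colors are needed.
A valid assignment using 4 colors: 0=blue, 1=blue, 2=yellow, 3=green, 4=red, 5=yellow, 6=yellow, 7=red, 8=green. Every edge joins two different colors.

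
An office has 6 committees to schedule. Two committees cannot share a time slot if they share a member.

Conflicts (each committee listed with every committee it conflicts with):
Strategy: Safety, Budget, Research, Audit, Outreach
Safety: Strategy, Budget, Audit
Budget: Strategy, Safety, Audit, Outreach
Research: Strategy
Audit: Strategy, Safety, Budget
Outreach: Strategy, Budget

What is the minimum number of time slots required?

4

Strategy, Safety, Budget, Audit pairwise conflict, so at least 4 time slots are needed.
Using 4 time slots: Strategy=1, Safety=3, Budget=2, Research=2, Audit=4, Outreach=3. Every pair that conflicts lands in different time slots.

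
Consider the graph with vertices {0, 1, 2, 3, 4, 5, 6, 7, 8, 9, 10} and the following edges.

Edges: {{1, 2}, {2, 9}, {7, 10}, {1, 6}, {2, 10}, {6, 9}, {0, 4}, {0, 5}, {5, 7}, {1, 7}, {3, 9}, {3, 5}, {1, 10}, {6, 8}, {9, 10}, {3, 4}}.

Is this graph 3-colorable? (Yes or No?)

The chromatic number is 3. 1, 7, 10 are pairwise adjacent, so at least 3 colors are needed.
3 colors suffice: color red → {0, 3, 6, 10}; color blue → {1, 4, 5, 8, 9}; color green → {2, 7}.
That is already a proper 3-coloring.

Yes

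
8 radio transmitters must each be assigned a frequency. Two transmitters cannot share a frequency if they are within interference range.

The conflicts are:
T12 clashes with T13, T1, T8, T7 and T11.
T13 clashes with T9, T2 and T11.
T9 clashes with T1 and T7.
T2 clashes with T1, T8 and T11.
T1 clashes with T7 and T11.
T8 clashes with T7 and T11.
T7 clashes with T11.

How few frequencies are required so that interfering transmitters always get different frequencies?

T12, T8, T7, T11 all conflict with each other, so at least 4 frequencies are needed.
4 frequencies suffice: frequency 1 → {T9, T11}; frequency 2 → {T12, T2}; frequency 3 → {T13, T7}; frequency 4 → {T1, T8}. Every pair that conflicts lands in different frequencies.

4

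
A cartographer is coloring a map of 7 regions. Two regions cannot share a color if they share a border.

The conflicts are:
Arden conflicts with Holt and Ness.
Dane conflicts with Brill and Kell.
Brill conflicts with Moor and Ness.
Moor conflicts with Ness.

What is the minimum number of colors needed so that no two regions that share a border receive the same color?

Brill, Moor, Ness all conflict with each other, so at least 3 colors are needed.
A valid assignment using 3 colors: Arden=1, Dane=2, Brill=1, Holt=2, Kell=1, Moor=3, Ness=2. Every pair that conflicts lands in different colors.

3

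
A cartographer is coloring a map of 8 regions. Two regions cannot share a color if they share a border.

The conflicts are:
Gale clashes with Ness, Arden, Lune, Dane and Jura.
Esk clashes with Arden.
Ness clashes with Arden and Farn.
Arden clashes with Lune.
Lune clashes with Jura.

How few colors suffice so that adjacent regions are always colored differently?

3

Gale, Ness, Arden are mutually in conflict, so at least 3 colors are needed.
3 colors suffice: Gale=1, Esk=1, Ness=3, Arden=2, Lune=3, Dane=2, Jura=2, Farn=1. No two conflicting regions share a color.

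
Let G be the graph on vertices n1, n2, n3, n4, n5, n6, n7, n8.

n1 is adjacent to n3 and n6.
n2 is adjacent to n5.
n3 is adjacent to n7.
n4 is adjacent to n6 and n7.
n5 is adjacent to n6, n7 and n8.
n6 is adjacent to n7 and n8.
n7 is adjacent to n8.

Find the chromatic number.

4

n5, n6, n7, n8 form a clique, so at least 4 colors are needed.
4 colors suffice: color 1 → {n2, n3, n6}; color 2 → {n1, n7}; color 3 → {n4, n5}; color 4 → {n8}. Each edge has distinct colors on its endpoints.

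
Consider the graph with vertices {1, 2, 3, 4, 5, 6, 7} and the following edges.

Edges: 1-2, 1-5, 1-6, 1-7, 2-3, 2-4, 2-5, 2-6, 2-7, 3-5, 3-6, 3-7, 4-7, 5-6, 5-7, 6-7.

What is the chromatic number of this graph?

5

1, 2, 5, 6, 7 are pairwise adjacent (a clique of size 5), so at least 5 colors are needed.
A valid assignment using 5 colors: 1=e, 2=b, 3=e, 4=c, 5=d, 6=c, 7=a. No two adjacent vertices share a color.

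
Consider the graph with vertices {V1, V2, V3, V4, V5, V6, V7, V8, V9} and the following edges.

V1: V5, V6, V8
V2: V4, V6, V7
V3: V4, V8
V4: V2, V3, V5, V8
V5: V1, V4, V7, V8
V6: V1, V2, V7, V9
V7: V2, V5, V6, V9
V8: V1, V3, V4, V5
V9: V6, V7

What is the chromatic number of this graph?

V6, V7, V9 are mutually adjacent, so at least 3 colors are needed.
One proper 3-coloring: V1=2, V2=3, V3=1, V4=2, V5=1, V6=1, V7=2, V8=3, V9=3. Each edge has distinct colors on its endpoints.

3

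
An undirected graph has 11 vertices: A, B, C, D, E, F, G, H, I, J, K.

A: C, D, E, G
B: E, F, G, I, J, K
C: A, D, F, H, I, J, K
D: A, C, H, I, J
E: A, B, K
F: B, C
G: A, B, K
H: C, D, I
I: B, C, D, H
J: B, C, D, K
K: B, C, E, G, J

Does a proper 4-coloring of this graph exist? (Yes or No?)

The chromatic number is 4. C, D, H, I form a clique, so at least 4 colors are needed.
A valid assignment using 4 colors: A=green, B=red, C=red, D=blue, E=yellow, F=blue, G=yellow, H=yellow, I=green, J=green, K=blue.
That is already a proper 4-coloring.

Yes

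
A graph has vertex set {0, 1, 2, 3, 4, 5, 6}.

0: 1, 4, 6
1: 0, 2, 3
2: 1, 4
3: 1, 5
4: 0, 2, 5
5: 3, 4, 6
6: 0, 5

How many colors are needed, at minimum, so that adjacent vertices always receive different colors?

The cycle 5-4-0-1-3-5 has odd length 5, so it cannot be 2-colored; at least 3 colors are needed.
A valid assignment using 3 colors: 0=red, 1=blue, 2=red, 3=green, 4=blue, 5=red, 6=blue. Each edge has distinct colors on its endpoints.

3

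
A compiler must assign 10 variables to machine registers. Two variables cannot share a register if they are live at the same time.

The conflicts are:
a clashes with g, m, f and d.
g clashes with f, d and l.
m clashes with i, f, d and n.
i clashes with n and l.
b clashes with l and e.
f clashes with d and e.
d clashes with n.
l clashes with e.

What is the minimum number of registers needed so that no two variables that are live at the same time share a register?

4

a, m, f, d are mutually in conflict, so at least 4 registers are needed.
4 registers suffice: register 1 → {d, l}; register 2 → {g, m, e}; register 3 → {i, b, f}; register 4 → {a, n}. No two conflicting variables share a register.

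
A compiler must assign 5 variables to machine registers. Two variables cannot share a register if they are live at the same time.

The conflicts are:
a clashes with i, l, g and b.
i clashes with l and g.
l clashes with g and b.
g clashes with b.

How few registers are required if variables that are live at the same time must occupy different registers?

a, l, g, b pairwise conflict, so at least 4 registers are needed.
Using 4 registers: a=1, i=4, l=2, g=3, b=4. No two conflicting variables share a register.

4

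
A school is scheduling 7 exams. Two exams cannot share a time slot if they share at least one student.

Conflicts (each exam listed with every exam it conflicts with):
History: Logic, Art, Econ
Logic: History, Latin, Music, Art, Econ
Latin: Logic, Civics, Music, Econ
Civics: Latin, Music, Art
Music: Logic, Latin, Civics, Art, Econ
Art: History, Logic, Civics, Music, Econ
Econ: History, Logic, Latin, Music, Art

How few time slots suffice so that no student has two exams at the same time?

History, Logic, Art, Econ pairwise conflict, so at least 4 time slots are needed.
4 time slots suffice: History=2, Logic=4, Latin=1, Civics=3, Music=2, Art=1, Econ=3. Each listed conflict is separated.

4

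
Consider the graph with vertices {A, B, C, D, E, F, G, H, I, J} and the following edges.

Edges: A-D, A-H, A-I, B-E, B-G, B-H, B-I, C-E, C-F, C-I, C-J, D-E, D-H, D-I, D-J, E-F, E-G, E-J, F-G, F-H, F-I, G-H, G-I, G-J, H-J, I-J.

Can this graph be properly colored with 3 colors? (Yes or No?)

The chromatic number is 3. D, H, J form a triangle, so at least 3 colors are needed.
3 colors suffice: A=2, B=2, C=3, D=3, E=1, F=2, G=3, H=1, I=1, J=2.
That is already a proper 3-coloring.

Yes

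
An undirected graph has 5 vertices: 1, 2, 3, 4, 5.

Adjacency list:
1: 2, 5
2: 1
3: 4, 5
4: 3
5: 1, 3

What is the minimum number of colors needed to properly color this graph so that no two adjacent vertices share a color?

1 and 5 are adjacent, so at least 2 colors are needed.
2 colors suffice: color a → {1, 3}; color b → {2, 4, 5}. Every edge joins two different colors.

2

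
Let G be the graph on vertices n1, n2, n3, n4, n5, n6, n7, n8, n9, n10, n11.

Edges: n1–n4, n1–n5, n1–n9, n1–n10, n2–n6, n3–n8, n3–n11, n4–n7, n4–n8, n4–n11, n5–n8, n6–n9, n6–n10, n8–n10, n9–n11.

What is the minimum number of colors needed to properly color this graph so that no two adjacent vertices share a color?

2

n1 and n5 are adjacent, so at least 2 colors are needed.
One proper 2-coloring: n1=R, n2=B, n3=B, n4=B, n5=B, n6=R, n7=R, n8=R, n9=B, n10=B, n11=R. No two adjacent vertices share a color.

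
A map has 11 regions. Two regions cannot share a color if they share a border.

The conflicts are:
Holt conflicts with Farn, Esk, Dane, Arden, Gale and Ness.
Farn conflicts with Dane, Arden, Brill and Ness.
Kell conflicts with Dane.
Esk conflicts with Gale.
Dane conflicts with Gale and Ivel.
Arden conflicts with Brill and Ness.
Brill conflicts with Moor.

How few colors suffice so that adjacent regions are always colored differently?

4

Holt, Farn, Arden, Ness are mutually in conflict, so at least 4 colors are needed.
4 colors suffice: color 1 → {Holt, Kell, Brill, Ivel}; color 2 → {Esk, Dane, Arden, Moor}; color 3 → {Farn, Gale}; color 4 → {Ness}. Every pair that conflicts lands in different colors.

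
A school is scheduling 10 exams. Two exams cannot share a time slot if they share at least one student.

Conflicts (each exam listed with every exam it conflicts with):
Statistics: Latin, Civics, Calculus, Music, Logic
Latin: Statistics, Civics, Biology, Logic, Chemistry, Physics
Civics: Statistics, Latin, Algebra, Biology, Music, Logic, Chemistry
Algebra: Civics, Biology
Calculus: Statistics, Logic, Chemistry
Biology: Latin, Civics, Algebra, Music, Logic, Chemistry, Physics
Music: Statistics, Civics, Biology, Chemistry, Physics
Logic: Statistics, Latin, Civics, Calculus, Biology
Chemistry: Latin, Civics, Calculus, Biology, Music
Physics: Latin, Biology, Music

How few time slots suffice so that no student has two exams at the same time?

4

Civics, Biology, Music, Chemistry all conflict with each other, so at least 4 time slots are needed.
4 time slots suffice: Statistics=2, Latin=3, Civics=1, Algebra=3, Calculus=1, Biology=2, Music=3, Logic=4, Chemistry=4, Physics=1. Every pair that conflicts lands in different time slots.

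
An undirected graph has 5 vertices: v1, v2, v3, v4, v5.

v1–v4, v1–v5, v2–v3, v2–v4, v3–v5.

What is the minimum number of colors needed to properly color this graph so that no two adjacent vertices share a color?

3

The cycle v4-v1-v5-v3-v2-v4 has odd length 5, so it cannot be 2-colored; at least 3 colors are needed.
A valid assignment using 3 colors: v1=blue, v2=red, v3=blue, v4=green, v5=red. No two adjacent vertices share a color.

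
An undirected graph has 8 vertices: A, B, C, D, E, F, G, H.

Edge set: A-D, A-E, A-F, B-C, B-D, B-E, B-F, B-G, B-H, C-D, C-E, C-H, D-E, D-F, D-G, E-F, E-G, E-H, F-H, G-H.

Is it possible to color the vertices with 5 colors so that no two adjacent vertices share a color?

Yes

The chromatic number is 4. B, E, F, H form a clique, so at least 4 colors are needed.
4 colors suffice: A=2, B=2, C=4, D=3, E=1, F=4, G=4, H=3.
Since 5 ≥ 4, a proper 5-coloring certainly exists.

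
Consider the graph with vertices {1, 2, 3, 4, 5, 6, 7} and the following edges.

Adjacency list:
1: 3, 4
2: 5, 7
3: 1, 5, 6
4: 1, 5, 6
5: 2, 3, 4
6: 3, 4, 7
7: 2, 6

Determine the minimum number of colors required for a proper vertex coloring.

3

The cycle 5-2-7-6-4-5 has odd length 5, so it cannot be 2-colored; at least 3 colors are needed.
3 colors suffice: 1=b, 2=c, 3=a, 4=a, 5=b, 6=b, 7=a. Each edge has distinct colors on its endpoints.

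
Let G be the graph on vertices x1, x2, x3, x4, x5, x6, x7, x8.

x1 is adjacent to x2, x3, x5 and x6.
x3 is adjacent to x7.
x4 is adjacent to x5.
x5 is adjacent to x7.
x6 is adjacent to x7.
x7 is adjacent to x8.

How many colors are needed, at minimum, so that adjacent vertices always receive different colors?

x6 and x7 are adjacent, so at least 2 colors are needed.
A valid assignment using 2 colors: x1=1, x2=2, x3=2, x4=1, x5=2, x6=2, x7=1, x8=2. Every edge joins two different colors.

2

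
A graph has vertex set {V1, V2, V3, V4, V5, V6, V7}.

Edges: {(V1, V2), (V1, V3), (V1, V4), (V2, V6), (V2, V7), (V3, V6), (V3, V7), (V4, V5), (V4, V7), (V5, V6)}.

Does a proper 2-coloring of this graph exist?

The cycle V7-V4-V5-V6-V2-V7 has odd length 5, so it cannot be 2-colored; at least 3 colors are needed.
So 2 colors are not enough.

No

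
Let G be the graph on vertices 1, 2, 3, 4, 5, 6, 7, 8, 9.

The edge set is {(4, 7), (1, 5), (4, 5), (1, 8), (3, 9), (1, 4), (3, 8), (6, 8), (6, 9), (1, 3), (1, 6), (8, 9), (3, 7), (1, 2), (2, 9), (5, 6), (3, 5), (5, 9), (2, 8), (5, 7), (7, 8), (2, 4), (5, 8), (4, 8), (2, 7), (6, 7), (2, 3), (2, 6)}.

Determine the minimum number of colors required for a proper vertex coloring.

4, 5, 7, 8 form a clique, so at least 4 colors are needed.
One proper 4-coloring: 1=c, 2=b, 3=d, 4=d, 5=b, 6=d, 7=c, 8=a, 9=c. Every edge joins two different colors.

4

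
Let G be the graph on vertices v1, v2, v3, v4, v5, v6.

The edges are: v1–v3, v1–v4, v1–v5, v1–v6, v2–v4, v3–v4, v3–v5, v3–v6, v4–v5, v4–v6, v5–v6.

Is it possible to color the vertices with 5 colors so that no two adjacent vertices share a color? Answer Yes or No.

The chromatic number is 5. v1, v3, v4, v5, v6 are mutually adjacent (a clique of size 5), so at least 5 colors are needed.
One proper 5-coloring: v1=2, v2=2, v3=4, v4=1, v5=5, v6=3.
That is already a proper 5-coloring.

Yes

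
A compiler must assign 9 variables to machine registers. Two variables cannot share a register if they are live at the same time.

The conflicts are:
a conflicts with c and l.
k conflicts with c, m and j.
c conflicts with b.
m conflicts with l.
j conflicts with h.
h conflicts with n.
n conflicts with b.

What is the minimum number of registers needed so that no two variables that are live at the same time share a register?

The cycle c-a-l-m-k-c has odd length 5, so it cannot be 2-colored; at least 3 registers are needed.
3 registers suffice: register 1 → {k, h, b, l}; register 2 → {c, m, j, n}; register 3 → {a}. Every pair that conflicts lands in different registers.

3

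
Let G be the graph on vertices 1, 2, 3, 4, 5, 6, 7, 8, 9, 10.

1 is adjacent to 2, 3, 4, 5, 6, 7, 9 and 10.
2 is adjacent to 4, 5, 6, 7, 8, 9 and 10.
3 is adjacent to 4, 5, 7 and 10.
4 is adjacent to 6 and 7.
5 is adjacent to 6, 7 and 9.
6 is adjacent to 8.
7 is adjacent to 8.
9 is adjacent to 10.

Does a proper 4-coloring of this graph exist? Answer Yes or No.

The chromatic number is 4. 1, 3, 5, 7 are pairwise adjacent (a clique of size 4), so at least 4 colors are needed.
4 colors suffice: 1=blue, 2=red, 3=red, 4=yellow, 5=yellow, 6=green, 7=green, 8=blue, 9=green, 10=yellow.
That is already a proper 4-coloring.

Yes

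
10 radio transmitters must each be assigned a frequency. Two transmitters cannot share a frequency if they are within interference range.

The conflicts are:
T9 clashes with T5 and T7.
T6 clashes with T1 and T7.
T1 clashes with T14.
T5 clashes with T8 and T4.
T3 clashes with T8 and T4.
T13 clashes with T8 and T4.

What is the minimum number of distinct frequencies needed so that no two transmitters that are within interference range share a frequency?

T1 and T14 conflict, so at least 2 frequencies are needed.
2 frequencies suffice: frequency 1 → {T9, T6, T14, T8, T4}; frequency 2 → {T1, T5, T7, T3, T13}. Each listed conflict is separated.

2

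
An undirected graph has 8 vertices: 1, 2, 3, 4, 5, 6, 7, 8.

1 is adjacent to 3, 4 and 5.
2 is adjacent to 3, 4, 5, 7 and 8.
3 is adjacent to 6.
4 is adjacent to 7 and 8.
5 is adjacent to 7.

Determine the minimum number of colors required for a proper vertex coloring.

2, 5, 7 are mutually adjacent, so at least 3 colors are needed.
3 colors suffice: 1=red, 2=red, 3=blue, 4=blue, 5=blue, 6=red, 7=green, 8=green. Each edge has distinct colors on its endpoints.

3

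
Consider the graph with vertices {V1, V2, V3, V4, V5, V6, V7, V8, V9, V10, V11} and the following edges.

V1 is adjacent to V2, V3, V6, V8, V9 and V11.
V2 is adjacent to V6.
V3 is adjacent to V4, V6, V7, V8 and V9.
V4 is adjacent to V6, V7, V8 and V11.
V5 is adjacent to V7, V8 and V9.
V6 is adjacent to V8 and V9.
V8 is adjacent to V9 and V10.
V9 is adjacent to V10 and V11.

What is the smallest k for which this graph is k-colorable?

5

V1, V3, V6, V8, V9 are mutually adjacent (a clique of size 5), so at least 5 colors are needed.
One proper 5-coloring: V1=5, V2=1, V3=4, V4=2, V5=3, V6=3, V7=1, V8=1, V9=2, V10=3, V11=1. Each edge has distinct colors on its endpoints.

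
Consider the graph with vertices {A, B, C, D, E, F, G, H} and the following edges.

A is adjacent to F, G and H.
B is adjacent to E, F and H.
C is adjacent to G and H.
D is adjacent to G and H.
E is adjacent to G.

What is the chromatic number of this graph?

The cycle B-E-G-D-H-B has odd length 5, so it cannot be 2-colored; at least 3 colors are needed.
A valid assignment using 3 colors: A=2, B=2, C=2, D=2, E=3, F=1, G=1, H=1. No two adjacent vertices share a color.

3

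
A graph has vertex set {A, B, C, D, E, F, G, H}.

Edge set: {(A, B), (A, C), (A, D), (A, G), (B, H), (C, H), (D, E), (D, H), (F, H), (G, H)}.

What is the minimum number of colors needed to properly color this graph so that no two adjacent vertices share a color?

A and B are adjacent, so at least 2 colors are needed.
2 colors suffice: color red → {A, E, H}; color blue → {B, C, D, F, G}. Every edge joins two different colors.

2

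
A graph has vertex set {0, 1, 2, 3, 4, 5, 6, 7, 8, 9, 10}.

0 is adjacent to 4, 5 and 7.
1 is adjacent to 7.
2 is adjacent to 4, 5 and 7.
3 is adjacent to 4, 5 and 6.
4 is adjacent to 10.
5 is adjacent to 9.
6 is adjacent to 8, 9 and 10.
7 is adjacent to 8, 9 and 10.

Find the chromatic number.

6 and 9 are adjacent, so at least 2 colors are needed.
2 colors suffice: color a → {4, 5, 6, 7}; color b → {0, 1, 2, 3, 8, 9, 10}. Every edge joins two different colors.

2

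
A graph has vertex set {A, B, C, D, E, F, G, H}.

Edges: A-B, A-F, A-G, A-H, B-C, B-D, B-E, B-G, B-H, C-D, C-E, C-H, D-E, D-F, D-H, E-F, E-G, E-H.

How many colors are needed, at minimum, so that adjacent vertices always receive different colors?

5

B, C, D, E, H form a clique, so at least 5 colors are needed.
One proper 5-coloring: A=1, B=2, C=5, D=3, E=1, F=2, G=3, H=4. Every edge joins two different colors.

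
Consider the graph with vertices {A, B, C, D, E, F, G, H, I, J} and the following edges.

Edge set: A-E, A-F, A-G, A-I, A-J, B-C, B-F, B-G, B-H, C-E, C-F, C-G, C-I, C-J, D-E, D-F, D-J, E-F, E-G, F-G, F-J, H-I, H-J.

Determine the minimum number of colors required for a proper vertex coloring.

A, E, F, G form a clique, so at least 4 colors are needed.
4 colors suffice: color 1 → {F, H}; color 2 → {A, C, D}; color 3 → {G, I, J}; color 4 → {B, E}. Every edge joins two different colors.

4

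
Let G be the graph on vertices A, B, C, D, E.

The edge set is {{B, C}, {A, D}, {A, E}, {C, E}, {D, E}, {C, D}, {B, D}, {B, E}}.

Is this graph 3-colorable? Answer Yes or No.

No

B, C, D, E are pairwise adjacent (a clique of size 4), so at least 4 colors are needed.
So 3 colors are not enough.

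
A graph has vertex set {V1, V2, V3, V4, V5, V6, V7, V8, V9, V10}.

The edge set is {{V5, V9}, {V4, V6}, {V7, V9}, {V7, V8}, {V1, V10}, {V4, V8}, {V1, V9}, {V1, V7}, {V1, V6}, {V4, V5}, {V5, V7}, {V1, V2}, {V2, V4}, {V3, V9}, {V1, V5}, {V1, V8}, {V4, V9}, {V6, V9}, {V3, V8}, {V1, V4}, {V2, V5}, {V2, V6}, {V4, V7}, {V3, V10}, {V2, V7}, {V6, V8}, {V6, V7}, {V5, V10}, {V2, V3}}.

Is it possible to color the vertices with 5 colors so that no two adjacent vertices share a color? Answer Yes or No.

The chromatic number is 5. V1, V2, V4, V6, V7 form a clique, so at least 5 colors are needed.
5 colors suffice: color 1 → {V1, V3}; color 2 → {V4, V10}; color 3 → {V7}; color 4 → {V2, V8, V9}; color 5 → {V5, V6}.
That is already a proper 5-coloring.

Yes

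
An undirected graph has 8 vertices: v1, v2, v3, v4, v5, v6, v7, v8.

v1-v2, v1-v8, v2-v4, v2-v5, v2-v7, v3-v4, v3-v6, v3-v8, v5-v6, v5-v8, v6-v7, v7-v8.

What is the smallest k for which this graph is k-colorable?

The cycle v4-v2-v5-v6-v3-v4 has odd length 5, so it cannot be 2-colored; at least 3 colors are needed.
3 colors suffice: color 1 → {v2, v6, v8}; color 2 → {v1, v3, v5, v7}; color 3 → {v4}. No two adjacent vertices share a color.

3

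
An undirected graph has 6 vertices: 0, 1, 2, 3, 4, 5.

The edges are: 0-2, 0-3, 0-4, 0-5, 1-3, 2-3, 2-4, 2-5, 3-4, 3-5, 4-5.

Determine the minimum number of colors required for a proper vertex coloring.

0, 2, 3, 4, 5 are mutually adjacent (a clique of size 5), so at least 5 colors are needed.
5 colors suffice: color a → {3}; color b → {1, 5}; color c → {2}; color d → {4}; color e → {0}. Every edge joins two different colors.

5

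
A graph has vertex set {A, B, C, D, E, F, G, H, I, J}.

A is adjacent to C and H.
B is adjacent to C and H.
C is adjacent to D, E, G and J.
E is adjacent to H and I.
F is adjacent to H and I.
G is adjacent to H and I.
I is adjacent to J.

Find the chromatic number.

2

A and C are adjacent, so at least 2 colors are needed.
2 colors suffice: color 1 → {C, H, I}; color 2 → {A, B, D, E, F, G, J}. No two adjacent vertices share a color.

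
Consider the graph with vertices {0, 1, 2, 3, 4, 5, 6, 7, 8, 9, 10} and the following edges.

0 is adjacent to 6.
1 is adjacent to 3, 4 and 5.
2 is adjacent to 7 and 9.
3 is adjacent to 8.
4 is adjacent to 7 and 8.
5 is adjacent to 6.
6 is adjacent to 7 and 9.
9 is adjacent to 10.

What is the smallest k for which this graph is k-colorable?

The cycle 7-6-5-1-4-7 has odd length 5, so it cannot be 2-colored; at least 3 colors are needed.
3 colors suffice: color a → {2, 3, 4, 6, 10}; color b → {0, 1, 7, 8, 9}; color c → {5}. Each edge has distinct colors on its endpoints.

3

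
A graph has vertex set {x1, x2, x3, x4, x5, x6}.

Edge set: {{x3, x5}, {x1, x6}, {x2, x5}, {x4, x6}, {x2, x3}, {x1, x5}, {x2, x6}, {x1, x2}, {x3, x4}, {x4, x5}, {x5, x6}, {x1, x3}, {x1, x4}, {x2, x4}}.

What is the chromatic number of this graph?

5

x1, x2, x3, x4, x5 are mutually adjacent (a clique of size 5), so at least 5 colors are needed.
5 colors suffice: x1=2, x2=4, x3=5, x4=3, x5=1, x6=5. No two adjacent vertices share a color.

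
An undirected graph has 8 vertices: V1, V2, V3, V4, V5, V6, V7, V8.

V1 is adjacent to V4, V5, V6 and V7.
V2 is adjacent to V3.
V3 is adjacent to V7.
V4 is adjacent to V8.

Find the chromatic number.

2

V1 and V7 are adjacent, so at least 2 colors are needed.
2 colors suffice: V1=1, V2=2, V3=1, V4=2, V5=2, V6=2, V7=2, V8=1. No two adjacent vertices share a color.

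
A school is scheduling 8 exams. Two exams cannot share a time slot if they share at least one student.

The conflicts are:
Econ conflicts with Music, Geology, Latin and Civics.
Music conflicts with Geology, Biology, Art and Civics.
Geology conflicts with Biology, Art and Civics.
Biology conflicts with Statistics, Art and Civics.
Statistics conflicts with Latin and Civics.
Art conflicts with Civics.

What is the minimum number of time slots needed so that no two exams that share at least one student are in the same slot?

Music, Geology, Biology, Art, Civics pairwise conflict, so at least 5 time slots are needed.
5 time slots suffice: time slot 1 → {Latin, Civics}; time slot 2 → {Music, Statistics}; time slot 3 → {Geology}; time slot 4 → {Econ, Biology}; time slot 5 → {Art}. No two conflicting exams share a time slot.

5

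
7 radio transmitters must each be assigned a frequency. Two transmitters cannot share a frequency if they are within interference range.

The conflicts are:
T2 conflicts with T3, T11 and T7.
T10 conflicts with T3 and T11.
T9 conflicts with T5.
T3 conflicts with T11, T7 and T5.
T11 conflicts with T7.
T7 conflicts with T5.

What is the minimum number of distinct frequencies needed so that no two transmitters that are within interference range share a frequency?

T2, T3, T11, T7 all conflict with each other, so at least 4 frequencies are needed.
4 frequencies suffice: frequency 1 → {T9, T3}; frequency 2 → {T11, T5}; frequency 3 → {T10, T7}; frequency 4 → {T2}. No two conflicting transmitters share a frequency.

4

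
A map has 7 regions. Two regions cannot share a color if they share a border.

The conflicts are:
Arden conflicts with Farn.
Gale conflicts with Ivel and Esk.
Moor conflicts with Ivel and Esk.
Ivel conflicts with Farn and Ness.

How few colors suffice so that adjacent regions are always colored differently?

2

Ivel and Ness conflict, so at least 2 colors are needed.
One proper 2-coloring: Arden=1, Gale=2, Moor=2, Ivel=1, Farn=2, Esk=1, Ness=2. No two conflicting regions share a color.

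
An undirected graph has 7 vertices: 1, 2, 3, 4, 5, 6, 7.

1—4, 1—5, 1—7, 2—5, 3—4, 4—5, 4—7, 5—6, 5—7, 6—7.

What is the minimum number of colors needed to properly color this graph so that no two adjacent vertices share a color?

1, 4, 5, 7 are pairwise adjacent (a clique of size 4), so at least 4 colors are needed.
4 colors suffice: color red → {3, 5}; color blue → {2, 4, 6}; color green → {7}; color yellow → {1}. Every edge joins two different colors.

4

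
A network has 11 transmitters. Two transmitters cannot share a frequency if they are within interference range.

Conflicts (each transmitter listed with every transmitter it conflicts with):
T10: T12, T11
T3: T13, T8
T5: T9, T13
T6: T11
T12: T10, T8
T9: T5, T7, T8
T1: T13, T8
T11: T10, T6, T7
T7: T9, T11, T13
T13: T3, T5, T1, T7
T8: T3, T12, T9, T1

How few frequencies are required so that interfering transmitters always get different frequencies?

3

The cycle T5-T9-T8-T3-T13-T5 has odd length 5, so it cannot be 2-colored; at least 3 frequencies are needed.
3 frequencies suffice: frequency 1 → {T11, T13, T8}; frequency 2 → {T3, T6, T12, T9, T1}; frequency 3 → {T10, T5, T7}. Every pair that conflicts lands in different frequencies.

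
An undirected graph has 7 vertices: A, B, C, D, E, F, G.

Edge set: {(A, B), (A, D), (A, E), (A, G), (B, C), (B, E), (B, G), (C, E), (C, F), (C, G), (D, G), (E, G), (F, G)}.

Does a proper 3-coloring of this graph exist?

B, C, E, G form a clique, so at least 4 colors are needed.
So 3 colors are not enough.

No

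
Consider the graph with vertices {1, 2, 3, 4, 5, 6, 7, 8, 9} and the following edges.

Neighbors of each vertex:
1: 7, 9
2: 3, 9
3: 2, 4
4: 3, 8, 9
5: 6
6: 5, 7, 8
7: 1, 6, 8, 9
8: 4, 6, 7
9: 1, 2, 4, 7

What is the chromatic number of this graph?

3

6, 7, 8 are pairwise adjacent, so at least 3 colors are needed.
3 colors suffice: color a → {2, 4, 5, 7}; color b → {3, 8, 9}; color c → {1, 6}. Every edge joins two different colors.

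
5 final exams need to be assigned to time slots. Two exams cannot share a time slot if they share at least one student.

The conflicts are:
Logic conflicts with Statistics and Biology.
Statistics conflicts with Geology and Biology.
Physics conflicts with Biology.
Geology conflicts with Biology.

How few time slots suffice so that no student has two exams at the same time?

3

Logic, Statistics, Biology all conflict with each other, so at least 3 time slots are needed.
3 time slots suffice: time slot 1 → {Biology}; time slot 2 → {Statistics, Physics}; time slot 3 → {Logic, Geology}. No two conflicting exams share a time slot.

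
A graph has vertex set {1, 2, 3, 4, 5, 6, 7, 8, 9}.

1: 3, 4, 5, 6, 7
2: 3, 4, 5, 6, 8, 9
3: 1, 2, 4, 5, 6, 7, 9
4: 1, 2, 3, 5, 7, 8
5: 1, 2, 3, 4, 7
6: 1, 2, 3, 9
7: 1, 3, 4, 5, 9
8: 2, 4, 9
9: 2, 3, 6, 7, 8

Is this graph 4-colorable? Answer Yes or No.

No

1, 3, 4, 5, 7 are pairwise adjacent (a clique of size 5), so at least 5 colors are needed.
So 4 colors are not enough.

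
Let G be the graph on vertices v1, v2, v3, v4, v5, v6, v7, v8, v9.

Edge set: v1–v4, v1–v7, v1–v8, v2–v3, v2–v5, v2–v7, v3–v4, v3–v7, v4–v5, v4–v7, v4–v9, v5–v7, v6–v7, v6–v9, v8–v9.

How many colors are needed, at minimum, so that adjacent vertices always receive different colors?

v2, v5, v7 are pairwise adjacent, so at least 3 colors are needed.
3 colors suffice: color red → {v7, v9}; color blue → {v2, v4, v6, v8}; color green → {v1, v3, v5}. Each edge has distinct colors on its endpoints.

3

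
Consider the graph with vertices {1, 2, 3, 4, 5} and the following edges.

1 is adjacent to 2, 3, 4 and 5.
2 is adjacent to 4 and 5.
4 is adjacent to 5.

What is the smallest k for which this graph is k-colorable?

4

1, 2, 4, 5 form a clique, so at least 4 colors are needed.
A valid assignment using 4 colors: 1=a, 2=d, 3=b, 4=c, 5=b. Every edge joins two different colors.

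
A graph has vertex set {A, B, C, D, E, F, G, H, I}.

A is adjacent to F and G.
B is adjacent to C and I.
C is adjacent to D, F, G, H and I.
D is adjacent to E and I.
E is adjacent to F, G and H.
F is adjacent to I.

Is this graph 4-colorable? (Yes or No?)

The chromatic number is 3. B, C, I are pairwise adjacent, so at least 3 colors are needed.
3 colors suffice: color red → {A, C, E}; color blue → {G, H, I}; color green → {B, D, F}.
Since 4 ≥ 3, a proper 4-coloring certainly exists.

Yes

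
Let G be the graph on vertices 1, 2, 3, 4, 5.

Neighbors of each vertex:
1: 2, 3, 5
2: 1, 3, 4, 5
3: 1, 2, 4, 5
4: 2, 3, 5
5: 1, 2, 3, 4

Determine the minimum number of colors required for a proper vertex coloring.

4

1, 2, 3, 5 are pairwise adjacent (a clique of size 4), so at least 4 colors are needed.
4 colors suffice: 1=d, 2=c, 3=a, 4=d, 5=b. No two adjacent vertices share a color.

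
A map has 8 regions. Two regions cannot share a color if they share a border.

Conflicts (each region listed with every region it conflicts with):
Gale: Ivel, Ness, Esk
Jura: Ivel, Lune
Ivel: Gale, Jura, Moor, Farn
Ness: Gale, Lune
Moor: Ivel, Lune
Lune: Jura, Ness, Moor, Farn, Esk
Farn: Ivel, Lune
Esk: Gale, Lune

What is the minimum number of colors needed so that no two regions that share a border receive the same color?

The cycle Farn-Lune-Esk-Gale-Ivel-Farn has odd length 5, so it cannot be 2-colored; at least 3 colors are needed.
One proper 3-coloring: Gale=2, Jura=2, Ivel=1, Ness=3, Moor=2, Lune=1, Farn=2, Esk=3. Each listed conflict is separated.

3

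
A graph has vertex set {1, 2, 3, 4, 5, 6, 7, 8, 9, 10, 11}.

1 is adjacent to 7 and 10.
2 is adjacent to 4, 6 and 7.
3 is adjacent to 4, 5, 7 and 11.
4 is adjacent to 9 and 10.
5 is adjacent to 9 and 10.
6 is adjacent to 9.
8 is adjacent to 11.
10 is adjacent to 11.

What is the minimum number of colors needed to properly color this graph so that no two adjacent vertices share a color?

The cycle 5-10-1-7-3-5 has odd length 5, so it cannot be 2-colored; at least 3 colors are needed.
3 colors suffice: color a → {4, 5, 6, 7, 11}; color b → {2, 3, 8, 9, 10}; color c → {1}. Each edge has distinct colors on its endpoints.

3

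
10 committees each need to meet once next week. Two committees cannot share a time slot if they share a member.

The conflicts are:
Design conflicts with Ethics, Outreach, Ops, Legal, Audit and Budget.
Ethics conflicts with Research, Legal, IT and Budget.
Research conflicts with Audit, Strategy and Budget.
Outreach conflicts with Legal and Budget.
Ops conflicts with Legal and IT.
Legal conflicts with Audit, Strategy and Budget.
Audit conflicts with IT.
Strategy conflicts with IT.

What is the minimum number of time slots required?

Design, Outreach, Legal, Budget all conflict with each other, so at least 4 time slots are needed.
4 time slots suffice: time slot 1 → {Research, Legal, IT}; time slot 2 → {Design, Strategy}; time slot 3 → {Ops, Audit, Budget}; time slot 4 → {Ethics, Outreach}. Every pair that conflicts lands in different time slots.

4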